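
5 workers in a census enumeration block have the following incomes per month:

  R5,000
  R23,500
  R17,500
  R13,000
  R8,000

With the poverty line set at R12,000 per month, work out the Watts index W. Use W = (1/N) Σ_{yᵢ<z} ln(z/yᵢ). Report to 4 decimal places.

Poor units: R5,000, R8,000 (q = 2 of N = 5).
ln(z/y) terms: ln(12000/5000) = 0.8755; ln(12000/8000) = 0.4055.
W = 1.280934 / 5 = 0.2562.

0.2562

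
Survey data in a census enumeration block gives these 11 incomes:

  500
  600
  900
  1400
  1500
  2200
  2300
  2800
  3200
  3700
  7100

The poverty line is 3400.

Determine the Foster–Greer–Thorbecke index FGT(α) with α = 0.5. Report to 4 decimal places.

0.5480

Below z: 500, 600, 900, 1400, 1500, 2200, 2300, 2800, 3200 (q = 9 of N = 11).
Shortfall ratios: (3400−500)/3400 = 0.8529; (3400−600)/3400 = 0.8235; (3400−900)/3400 = 0.7353; (3400−1400)/3400 = 0.5882; (3400−1500)/3400 = 0.5588; (3400−2200)/3400 = 0.3529; (3400−2300)/3400 = 0.3235; (3400−2800)/3400 = 0.1765; (3400−3200)/3400 = 0.0588.
Raised to α = 0.5: 0.92355; 0.90749; 0.85749; 0.76696; 0.74755; 0.59409; 0.56880; 0.42008; 0.24254.
Sum = 6.028541; FGT(0.5) = 6.028541 / 11 = 0.5480.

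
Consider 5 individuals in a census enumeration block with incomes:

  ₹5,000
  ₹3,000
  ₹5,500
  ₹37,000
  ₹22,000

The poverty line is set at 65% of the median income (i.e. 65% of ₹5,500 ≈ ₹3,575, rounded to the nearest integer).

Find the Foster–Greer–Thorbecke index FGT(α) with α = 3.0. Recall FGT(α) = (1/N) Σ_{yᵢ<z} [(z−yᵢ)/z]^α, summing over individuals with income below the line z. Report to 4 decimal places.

Below the line: ₹3,000 (q = 1 of N = 5).
Shortfall ratios: (3575−3000)/3575 = 0.1608.
Raised to α = 3.0: 0.00416.
Sum = 0.004161; FGT(3.0) = 0.004161 / 5 = 0.0008.

0.0008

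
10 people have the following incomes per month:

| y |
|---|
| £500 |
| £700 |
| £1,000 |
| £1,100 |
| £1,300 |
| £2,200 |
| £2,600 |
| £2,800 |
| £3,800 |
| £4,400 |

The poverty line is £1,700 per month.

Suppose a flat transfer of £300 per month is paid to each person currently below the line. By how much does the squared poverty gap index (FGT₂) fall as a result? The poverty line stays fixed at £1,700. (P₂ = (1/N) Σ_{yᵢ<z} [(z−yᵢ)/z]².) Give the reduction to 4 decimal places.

Before: below the line — £500, £700, £1,000, £1,100, £1,300; squared poverty gap index (FGT₂) = 0.119377.
After the £300 transfer: below the line — £800, £1,000, £1,300, £1,400, £1,600; squared poverty gap index (FGT₂) = 0.053979.
Reduction = 0.119377 − 0.053979 = 0.0654.

0.0654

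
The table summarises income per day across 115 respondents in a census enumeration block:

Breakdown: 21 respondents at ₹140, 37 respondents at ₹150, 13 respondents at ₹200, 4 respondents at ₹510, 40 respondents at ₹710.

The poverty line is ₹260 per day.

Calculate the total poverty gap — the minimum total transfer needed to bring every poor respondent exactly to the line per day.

₹7,370

Below the line: 21×₹140, 37×₹150, 13×₹200 (q = 71 of N = 115).
Individual gaps: 21×(260−140) = 2520; 37×(260−150) = 4070; 13×(260−200) = 780.
Aggregate gap = ₹7,370.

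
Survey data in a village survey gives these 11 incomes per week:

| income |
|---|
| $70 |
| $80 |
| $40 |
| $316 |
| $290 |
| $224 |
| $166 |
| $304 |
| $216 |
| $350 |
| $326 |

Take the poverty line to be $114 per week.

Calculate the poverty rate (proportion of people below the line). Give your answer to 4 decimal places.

0.2727

3 of the 11 people have income below $114.
H = 3/11 = 0.2727.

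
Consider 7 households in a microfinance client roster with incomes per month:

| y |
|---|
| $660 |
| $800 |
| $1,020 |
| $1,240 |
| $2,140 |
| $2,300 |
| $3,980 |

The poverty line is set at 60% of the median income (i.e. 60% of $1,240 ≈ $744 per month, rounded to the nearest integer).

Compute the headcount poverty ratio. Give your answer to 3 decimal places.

0.143

1 of the 7 households have income below $744.
H = 1/7 = 0.143.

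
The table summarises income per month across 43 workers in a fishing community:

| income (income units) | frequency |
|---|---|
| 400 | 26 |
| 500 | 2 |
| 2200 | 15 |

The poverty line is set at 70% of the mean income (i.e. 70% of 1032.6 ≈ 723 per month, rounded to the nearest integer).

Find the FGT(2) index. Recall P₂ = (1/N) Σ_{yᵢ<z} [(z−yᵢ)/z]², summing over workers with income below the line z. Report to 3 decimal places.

0.125

Below z: 26×400, 2×500 (q = 28 of N = 43).
Normalized shortfalls: (723−400)/723 = 0.4467 (×26); (723−500)/723 = 0.3084 (×2).
Squared: 0.1996 (×26); 0.0951 (×2).
Sum = 5.379483; P₂ = 5.379483 / 43 = 0.125.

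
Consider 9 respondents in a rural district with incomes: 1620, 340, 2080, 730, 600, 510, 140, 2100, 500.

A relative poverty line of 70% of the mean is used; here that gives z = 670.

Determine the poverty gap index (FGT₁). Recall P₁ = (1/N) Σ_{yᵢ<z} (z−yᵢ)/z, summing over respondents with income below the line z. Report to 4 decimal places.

Poor units: 140, 340, 500, 510, 600 (q = 5 of N = 9).
Gap ratios (z−y)/z: (670−140)/670 = 0.7910; (670−340)/670 = 0.4925; (670−500)/670 = 0.2537; (670−510)/670 = 0.2388; (670−600)/670 = 0.1045.
Sum of shortfalls = 1.880597; P₁ averages over all N: 1.880597 / 9 = 0.2090.

0.2090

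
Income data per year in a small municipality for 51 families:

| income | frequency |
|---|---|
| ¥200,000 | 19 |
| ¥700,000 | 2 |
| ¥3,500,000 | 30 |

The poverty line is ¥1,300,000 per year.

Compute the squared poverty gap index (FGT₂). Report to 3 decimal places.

Below the line: 19×¥200,000, 2×¥700,000 (q = 21 of N = 51).
Normalized shortfalls: (1300000−200000)/1300000 = 0.8462 (×19); (1300000−700000)/1300000 = 0.4615 (×2).
Squared: 0.7160 (×19); 0.2130 (×2).
Sum = 14.029586; P₂ = 14.029586 / 51 = 0.275.

0.275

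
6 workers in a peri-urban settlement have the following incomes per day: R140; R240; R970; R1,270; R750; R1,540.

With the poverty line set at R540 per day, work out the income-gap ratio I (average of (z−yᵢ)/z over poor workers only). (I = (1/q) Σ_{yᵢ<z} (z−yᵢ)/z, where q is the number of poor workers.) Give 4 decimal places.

0.6481

Incomes under z: R140, R240 (q = 2 of N = 6).
Shortfall ratios (z−y)/z: 0.7407, 0.5556; sum = 1.296296.
I averages over the q = 2 poor units only: 1.296296 / 2 = 0.6481.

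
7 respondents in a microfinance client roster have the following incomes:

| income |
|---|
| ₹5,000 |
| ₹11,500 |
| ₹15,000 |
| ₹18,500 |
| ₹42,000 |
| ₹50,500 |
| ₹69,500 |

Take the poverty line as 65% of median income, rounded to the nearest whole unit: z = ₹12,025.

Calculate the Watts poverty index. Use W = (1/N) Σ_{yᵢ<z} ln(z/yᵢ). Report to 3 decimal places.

Below the line: ₹5,000, ₹11,500 (q = 2 of N = 7).
Log shortfalls: ln(12025/5000) = 0.8775; ln(12025/11500) = 0.0446.
W = 0.922191 / 7 = 0.132.

0.132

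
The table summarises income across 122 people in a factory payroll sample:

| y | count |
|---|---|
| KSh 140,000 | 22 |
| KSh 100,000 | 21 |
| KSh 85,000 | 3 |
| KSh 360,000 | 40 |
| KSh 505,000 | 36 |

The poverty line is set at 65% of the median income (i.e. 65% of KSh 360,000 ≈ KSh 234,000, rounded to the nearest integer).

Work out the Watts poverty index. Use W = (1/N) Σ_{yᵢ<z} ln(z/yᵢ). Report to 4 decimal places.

0.2639

Incomes under z: 3×KSh 85,000, 21×KSh 100,000, 22×KSh 140,000 (q = 46 of N = 122).
ln(z/y) terms: ln(234000/85000) = 1.0127 (×3); ln(234000/100000) = 0.8502 (×21); ln(234000/140000) = 0.5137 (×22).
W = 32.192110 / 122 = 0.2639.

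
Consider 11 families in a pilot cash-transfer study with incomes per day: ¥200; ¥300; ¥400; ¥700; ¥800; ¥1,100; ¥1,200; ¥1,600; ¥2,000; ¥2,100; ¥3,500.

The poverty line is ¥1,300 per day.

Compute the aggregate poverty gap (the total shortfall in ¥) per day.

Below the line: ¥200, ¥300, ¥400, ¥700, ¥800, ¥1,100, ¥1,200 (q = 7 of N = 11).
Individual gaps: 1300−200 = 1100; 1300−300 = 1000; 1300−400 = 900; 1300−700 = 600; 1300−800 = 500; 1300−1100 = 200; 1300−1200 = 100.
Aggregate gap = ¥4,400.

¥4,400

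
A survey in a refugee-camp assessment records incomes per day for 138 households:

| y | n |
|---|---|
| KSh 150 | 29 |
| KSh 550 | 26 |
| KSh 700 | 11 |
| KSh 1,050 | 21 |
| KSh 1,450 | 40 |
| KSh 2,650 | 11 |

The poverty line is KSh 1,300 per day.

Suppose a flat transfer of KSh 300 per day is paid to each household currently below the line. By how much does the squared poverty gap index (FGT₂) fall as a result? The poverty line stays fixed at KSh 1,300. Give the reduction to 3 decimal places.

Before: below the line — 29×KSh 150, 26×KSh 550, 11×KSh 700, 21×KSh 1,050; squared poverty gap index (FGT₂) = 0.24976.
After the KSh 300 transfer: below the line — 29×KSh 450, 26×KSh 850, 11×KSh 1,000; squared poverty gap index (FGT₂) = 0.11666.
Reduction = 0.24976 − 0.11666 = 0.133.

0.133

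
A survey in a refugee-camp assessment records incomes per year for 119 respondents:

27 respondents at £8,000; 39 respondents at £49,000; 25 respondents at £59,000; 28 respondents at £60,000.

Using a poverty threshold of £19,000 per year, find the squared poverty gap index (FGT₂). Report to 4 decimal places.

0.0760

Incomes under z: 27×£8,000 (q = 27 of N = 119).
Normalized shortfalls: (19000−8000)/19000 = 0.5789 (×27).
Squared: 0.3352 (×27).
Sum = 9.049861; P₂ = 9.049861 / 119 = 0.0760.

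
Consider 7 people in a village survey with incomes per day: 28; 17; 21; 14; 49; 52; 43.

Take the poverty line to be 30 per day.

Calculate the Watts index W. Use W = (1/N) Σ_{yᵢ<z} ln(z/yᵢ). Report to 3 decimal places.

Below the line: 14, 17, 21, 28 (q = 4 of N = 7).
Log shortfalls: ln(30/14) = 0.7621; ln(30/17) = 0.5680; ln(30/21) = 0.3567; ln(30/28) = 0.0690.
W = 1.755792 / 7 = 0.251.

0.251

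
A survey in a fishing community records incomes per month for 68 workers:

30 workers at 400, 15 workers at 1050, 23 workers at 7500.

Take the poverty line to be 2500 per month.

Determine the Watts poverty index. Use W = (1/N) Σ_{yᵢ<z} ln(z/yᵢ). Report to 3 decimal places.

1.000

Poor units: 30×400, 15×1050 (q = 45 of N = 68).
Log gaps: ln(2500/400) = 1.8326 (×30); ln(2500/1050) = 0.8675 (×15).
W = 67.989952 / 68 = 1.000.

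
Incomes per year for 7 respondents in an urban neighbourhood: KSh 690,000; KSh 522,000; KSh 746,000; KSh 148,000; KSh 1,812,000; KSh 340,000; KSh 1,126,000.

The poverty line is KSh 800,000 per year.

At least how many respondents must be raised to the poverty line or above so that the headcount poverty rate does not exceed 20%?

5 of the 7 respondents are poor, so H = 5/7 = 0.714.
A headcount ratio of at most 20% allows at most ⌊0.20 × 7⌋ = 1 poor respondents.
So at least 5 − 1 = 4 must be lifted.

4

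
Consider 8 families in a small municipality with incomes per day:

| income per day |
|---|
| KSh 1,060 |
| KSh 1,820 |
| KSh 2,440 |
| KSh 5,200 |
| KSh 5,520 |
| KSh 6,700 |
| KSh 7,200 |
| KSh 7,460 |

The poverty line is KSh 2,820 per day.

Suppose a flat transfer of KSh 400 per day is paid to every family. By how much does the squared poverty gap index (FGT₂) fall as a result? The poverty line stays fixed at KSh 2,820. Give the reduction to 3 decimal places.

Before: below the line — KSh 1,060, KSh 1,820, KSh 2,440; squared poverty gap index (FGT₂) = 0.06668.
After the KSh 400 transfer: below the line — KSh 1,460, KSh 2,220; squared poverty gap index (FGT₂) = 0.03473.
Reduction = 0.06668 − 0.03473 = 0.032.

0.032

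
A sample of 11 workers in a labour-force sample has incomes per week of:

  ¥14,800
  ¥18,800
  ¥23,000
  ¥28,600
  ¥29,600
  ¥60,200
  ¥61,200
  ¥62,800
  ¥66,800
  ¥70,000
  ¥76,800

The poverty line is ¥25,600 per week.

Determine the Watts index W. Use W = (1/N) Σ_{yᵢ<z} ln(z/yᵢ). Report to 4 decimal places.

0.0876

Below z: ¥14,800, ¥18,800, ¥23,000 (q = 3 of N = 11).
Log gaps: ln(25600/14800) = 0.5480; ln(25600/18800) = 0.3087; ln(25600/23000) = 0.1071.
W = 0.963799 / 11 = 0.0876.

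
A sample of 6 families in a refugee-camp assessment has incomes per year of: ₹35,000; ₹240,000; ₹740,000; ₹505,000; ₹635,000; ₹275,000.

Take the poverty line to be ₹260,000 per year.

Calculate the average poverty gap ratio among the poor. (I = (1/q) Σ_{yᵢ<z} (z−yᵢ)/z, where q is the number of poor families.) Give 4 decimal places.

Poor units: ₹35,000, ₹240,000 (q = 2 of N = 6).
Shortfall ratios (z−y)/z: 0.8654, 0.0769; sum = 0.942308.
The income-gap ratio divides by q (the poor only): 0.942308 / 2 = 0.4712.

0.4712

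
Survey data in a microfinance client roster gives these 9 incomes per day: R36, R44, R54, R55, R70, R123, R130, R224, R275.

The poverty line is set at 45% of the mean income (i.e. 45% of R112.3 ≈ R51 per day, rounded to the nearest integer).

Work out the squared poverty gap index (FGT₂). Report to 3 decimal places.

0.012

Below z: R36, R44 (q = 2 of N = 9).
Normalized shortfalls: (51−36)/51 = 0.2941; (51−44)/51 = 0.1373.
Squared: 0.0865; 0.0188.
Sum = 0.105344; P₂ = 0.105344 / 9 = 0.012.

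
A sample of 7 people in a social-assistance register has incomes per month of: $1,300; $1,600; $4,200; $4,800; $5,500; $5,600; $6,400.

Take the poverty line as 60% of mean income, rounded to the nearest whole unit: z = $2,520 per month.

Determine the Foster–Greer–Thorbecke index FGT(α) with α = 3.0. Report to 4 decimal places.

Incomes under z: $1,300, $1,600 (q = 2 of N = 7).
Gap ratios (z−y)/z: (2520−1300)/2520 = 0.4841; (2520−1600)/2520 = 0.3651.
Raised to α = 3.0: 0.11347; 0.04866.
Sum = 0.162128; FGT(3.0) = 0.162128 / 7 = 0.0232.

0.0232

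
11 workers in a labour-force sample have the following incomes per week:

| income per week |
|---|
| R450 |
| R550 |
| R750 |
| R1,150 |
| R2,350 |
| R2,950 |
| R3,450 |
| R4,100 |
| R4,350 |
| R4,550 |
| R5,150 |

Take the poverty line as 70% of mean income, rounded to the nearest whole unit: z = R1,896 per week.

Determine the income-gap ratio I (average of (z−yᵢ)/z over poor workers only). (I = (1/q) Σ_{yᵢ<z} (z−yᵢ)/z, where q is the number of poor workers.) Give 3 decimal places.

Poor units: R450, R550, R750, R1,150 (q = 4 of N = 11).
Shortfall ratios (z−y)/z: 0.7627, 0.7099, 0.6044, 0.3935; sum = 2.470464.
I averages over the q = 4 poor units only: 2.470464 / 4 = 0.618.

0.618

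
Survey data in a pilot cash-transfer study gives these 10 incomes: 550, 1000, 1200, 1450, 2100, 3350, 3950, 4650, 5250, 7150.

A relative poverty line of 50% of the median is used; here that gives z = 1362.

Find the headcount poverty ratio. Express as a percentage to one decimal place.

3 of the 10 respondents have income below 1362.
H = 3/10 = 30.0%.

30.0%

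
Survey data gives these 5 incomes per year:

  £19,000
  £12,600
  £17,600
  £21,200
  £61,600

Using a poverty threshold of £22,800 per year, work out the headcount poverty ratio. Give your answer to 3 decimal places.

4 of the 5 families have income below £22,800.
H = 4/5 = 0.800.

0.800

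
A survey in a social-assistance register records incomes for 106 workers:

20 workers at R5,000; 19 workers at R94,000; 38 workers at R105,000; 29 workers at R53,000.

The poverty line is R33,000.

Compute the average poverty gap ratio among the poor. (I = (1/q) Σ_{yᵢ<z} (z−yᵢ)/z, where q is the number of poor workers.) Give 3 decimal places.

Below z: 20×R5,000 (q = 20 of N = 106).
Relative gaps: 0.8485 (×20); sum = 16.969697.
I averages over the q = 20 poor units only: 16.969697 / 20 = 0.848.

0.848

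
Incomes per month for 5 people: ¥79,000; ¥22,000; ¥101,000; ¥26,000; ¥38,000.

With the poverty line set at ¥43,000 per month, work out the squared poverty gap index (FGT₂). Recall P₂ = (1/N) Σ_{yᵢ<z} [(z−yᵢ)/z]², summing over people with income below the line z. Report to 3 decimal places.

Below the line: ¥22,000, ¥26,000, ¥38,000 (q = 3 of N = 5).
Gap ratios (z−y)/z: (43000−22000)/43000 = 0.4884; (43000−26000)/43000 = 0.3953; (43000−38000)/43000 = 0.1163.
Squared: 0.2385; 0.1563; 0.0135.
Sum = 0.408329; P₂ = 0.408329 / 5 = 0.082.

0.082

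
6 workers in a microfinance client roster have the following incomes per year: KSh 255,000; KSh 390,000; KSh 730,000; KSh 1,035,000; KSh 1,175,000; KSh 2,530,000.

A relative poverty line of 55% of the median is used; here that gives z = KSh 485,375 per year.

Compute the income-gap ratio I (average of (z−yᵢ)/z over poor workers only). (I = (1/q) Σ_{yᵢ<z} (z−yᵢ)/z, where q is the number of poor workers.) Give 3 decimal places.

0.336

Incomes under z: KSh 255,000, KSh 390,000 (q = 2 of N = 6).
Shortfall ratios (z−y)/z: 0.4746, 0.1965; sum = 0.671131.
I averages over the q = 2 poor units only: 0.671131 / 2 = 0.336.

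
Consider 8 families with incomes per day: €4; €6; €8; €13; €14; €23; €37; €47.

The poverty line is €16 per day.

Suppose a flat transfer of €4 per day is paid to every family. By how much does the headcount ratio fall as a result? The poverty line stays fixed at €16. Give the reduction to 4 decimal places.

Before: below the line — €4, €6, €8, €13, €14; headcount ratio = 0.625000.
After the €4 transfer: below the line — €8, €10, €12; headcount ratio = 0.375000.
Reduction = 0.625000 − 0.375000 = 0.2500.

0.2500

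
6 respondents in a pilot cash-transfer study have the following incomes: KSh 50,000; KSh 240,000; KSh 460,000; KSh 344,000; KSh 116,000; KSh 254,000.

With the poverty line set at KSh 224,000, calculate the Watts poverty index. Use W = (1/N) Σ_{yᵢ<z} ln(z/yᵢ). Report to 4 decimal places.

Below the line: KSh 50,000, KSh 116,000 (q = 2 of N = 6).
ln(z/y) terms: ln(224000/50000) = 1.4996; ln(224000/116000) = 0.6581.
W = 2.157679 / 6 = 0.3596.

0.3596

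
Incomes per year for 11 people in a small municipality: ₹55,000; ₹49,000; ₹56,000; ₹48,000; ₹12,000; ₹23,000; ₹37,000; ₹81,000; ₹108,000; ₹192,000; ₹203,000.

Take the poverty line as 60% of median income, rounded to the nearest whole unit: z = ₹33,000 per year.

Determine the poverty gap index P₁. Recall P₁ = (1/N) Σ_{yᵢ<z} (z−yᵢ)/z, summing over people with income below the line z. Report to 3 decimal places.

Below the line: ₹12,000, ₹23,000 (q = 2 of N = 11).
Normalized shortfalls: (33000−12000)/33000 = 0.6364; (33000−23000)/33000 = 0.3030.
Sum of shortfalls = 0.939394; P₁ averages over all N: 0.939394 / 11 = 0.085.

0.085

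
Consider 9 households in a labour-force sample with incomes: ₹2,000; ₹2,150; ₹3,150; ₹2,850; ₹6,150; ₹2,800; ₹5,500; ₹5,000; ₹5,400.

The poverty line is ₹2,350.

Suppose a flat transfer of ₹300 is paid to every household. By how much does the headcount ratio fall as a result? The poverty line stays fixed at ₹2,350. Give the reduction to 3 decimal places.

0.111

Before: below the line — ₹2,000, ₹2,150; headcount ratio = 0.22222.
After the ₹300 transfer: below the line — ₹2,300; headcount ratio = 0.11111.
Reduction = 0.22222 − 0.11111 = 0.111.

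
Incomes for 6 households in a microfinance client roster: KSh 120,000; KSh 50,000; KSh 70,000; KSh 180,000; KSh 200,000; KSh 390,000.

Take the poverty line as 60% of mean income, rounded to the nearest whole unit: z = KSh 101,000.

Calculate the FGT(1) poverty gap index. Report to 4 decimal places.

0.1353

Below the line: KSh 50,000, KSh 70,000 (q = 2 of N = 6).
Relative gaps: (101000−50000)/101000 = 0.5050; (101000−70000)/101000 = 0.3069.
Sum of shortfalls = 0.811881; P₁ averages over all N: 0.811881 / 6 = 0.1353.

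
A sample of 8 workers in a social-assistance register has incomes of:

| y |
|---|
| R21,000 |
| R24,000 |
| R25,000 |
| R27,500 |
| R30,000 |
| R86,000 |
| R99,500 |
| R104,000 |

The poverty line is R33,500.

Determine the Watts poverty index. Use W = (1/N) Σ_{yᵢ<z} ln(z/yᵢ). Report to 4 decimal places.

Below the line: R21,000, R24,000, R25,000, R27,500, R30,000 (q = 5 of N = 8).
ln(z/y) terms: ln(33500/21000) = 0.4670; ln(33500/24000) = 0.3335; ln(33500/25000) = 0.2927; ln(33500/27500) = 0.1974; ln(33500/30000) = 0.1103.
W = 1.400892 / 8 = 0.1751.

0.1751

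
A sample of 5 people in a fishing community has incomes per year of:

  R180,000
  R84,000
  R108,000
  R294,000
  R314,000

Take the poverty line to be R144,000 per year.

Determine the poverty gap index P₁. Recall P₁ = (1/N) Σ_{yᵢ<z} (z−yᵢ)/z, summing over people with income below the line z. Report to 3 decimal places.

0.133

Poor units: R84,000, R108,000 (q = 2 of N = 5).
Gap ratios (z−y)/z: (144000−84000)/144000 = 0.4167; (144000−108000)/144000 = 0.2500.
Σ = 0.666667. Dividing by the full population N = 5 gives P₁ = 0.133.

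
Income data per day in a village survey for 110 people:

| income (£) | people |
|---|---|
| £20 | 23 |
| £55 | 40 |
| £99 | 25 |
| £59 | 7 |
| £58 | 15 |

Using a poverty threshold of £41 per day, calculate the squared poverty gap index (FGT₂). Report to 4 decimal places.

Incomes under z: 23×£20 (q = 23 of N = 110).
Gap ratios (z−y)/z: (41−20)/41 = 0.5122 (×23).
Squared: 0.2623 (×23).
Sum = 6.033908; P₂ = 6.033908 / 110 = 0.0549.

0.0549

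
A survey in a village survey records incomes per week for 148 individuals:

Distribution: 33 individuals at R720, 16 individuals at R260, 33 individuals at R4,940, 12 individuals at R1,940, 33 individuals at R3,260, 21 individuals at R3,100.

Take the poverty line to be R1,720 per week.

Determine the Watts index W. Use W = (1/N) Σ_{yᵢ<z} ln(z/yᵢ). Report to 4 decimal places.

0.3984

Below the line: 16×R260, 33×R720 (q = 49 of N = 148).
Log gaps: ln(1720/260) = 1.8894 (×16); ln(1720/720) = 0.8708 (×33).
W = 58.967703 / 148 = 0.3984.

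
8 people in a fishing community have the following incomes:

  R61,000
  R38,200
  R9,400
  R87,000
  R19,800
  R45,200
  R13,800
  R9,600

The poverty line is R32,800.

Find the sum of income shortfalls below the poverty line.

Below the line: R9,400, R9,600, R13,800, R19,800 (q = 4 of N = 8).
Individual gaps: 32800−9400 = 23400; 32800−9600 = 23200; 32800−13800 = 19000; 32800−19800 = 13000.
Aggregate gap = R78,600.

R78,600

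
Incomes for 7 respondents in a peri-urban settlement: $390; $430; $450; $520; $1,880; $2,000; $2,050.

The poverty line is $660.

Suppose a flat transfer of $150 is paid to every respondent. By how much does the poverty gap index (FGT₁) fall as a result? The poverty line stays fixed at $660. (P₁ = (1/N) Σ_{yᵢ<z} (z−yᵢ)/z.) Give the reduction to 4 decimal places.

Before: below the line — $390, $430, $450, $520; poverty gap index (FGT₁) = 0.183983.
After the $150 transfer: below the line — $540, $580, $600; poverty gap index (FGT₁) = 0.056277.
Reduction = 0.183983 − 0.056277 = 0.1277.

0.1277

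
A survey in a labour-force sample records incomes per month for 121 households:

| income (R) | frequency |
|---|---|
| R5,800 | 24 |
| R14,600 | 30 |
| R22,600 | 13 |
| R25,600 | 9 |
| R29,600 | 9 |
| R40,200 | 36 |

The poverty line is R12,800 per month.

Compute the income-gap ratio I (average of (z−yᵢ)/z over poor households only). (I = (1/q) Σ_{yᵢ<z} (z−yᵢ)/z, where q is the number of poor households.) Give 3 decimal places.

Poor units: 24×R5,800 (q = 24 of N = 121).
Relative gaps: 0.5469 (×24); sum = 13.125000.
I averages over the q = 24 poor units only: 13.125000 / 24 = 0.547.

0.547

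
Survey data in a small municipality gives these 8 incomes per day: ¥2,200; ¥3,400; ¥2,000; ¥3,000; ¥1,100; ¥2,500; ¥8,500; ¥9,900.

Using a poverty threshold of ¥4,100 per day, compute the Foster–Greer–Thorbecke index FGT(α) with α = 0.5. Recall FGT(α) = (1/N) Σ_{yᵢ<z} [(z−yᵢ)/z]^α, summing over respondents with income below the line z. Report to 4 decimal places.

Poor units: ¥1,100, ¥2,000, ¥2,200, ¥2,500, ¥3,000, ¥3,400 (q = 6 of N = 8).
Gap ratios (z−y)/z: (4100−1100)/4100 = 0.7317; (4100−2000)/4100 = 0.5122; (4100−2200)/4100 = 0.4634; (4100−2500)/4100 = 0.3902; (4100−3000)/4100 = 0.2683; (4100−3400)/4100 = 0.1707.
Raised to α = 0.5: 0.85540; 0.71568; 0.68075; 0.62470; 0.51797; 0.41320.
Sum = 3.807684; FGT(0.5) = 3.807684 / 8 = 0.4760.

0.4760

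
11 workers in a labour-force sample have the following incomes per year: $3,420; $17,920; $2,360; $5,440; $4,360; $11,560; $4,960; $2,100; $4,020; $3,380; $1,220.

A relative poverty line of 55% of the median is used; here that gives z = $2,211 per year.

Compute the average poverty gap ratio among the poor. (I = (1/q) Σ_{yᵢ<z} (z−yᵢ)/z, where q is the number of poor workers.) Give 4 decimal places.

0.2492

Below z: $1,220, $2,100 (q = 2 of N = 11).
Relative gaps: 0.4482, 0.0502; sum = 0.498417.
I averages over the q = 2 poor units only: 0.498417 / 2 = 0.2492.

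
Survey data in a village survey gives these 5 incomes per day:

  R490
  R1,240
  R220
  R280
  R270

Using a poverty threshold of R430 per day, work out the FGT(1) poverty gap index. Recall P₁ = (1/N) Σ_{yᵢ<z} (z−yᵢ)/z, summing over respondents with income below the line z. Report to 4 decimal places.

Below the line: R220, R270, R280 (q = 3 of N = 5).
Relative gaps: (430−220)/430 = 0.4884; (430−270)/430 = 0.3721; (430−280)/430 = 0.3488.
Sum of shortfalls = 1.209302; P₁ averages over all N: 1.209302 / 5 = 0.2419.

0.2419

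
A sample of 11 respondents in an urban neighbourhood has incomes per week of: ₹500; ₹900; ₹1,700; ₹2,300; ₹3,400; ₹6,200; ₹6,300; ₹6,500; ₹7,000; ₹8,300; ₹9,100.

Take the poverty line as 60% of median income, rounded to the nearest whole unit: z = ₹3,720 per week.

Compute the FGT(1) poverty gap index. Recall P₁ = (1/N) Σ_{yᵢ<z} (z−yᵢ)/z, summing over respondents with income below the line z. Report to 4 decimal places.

Below z: ₹500, ₹900, ₹1,700, ₹2,300, ₹3,400 (q = 5 of N = 11).
Normalized shortfalls: (3720−500)/3720 = 0.8656; (3720−900)/3720 = 0.7581; (3720−1700)/3720 = 0.5430; (3720−2300)/3720 = 0.3817; (3720−3400)/3720 = 0.0860.
Σ = 2.634409. Dividing by the full population N = 11 gives P₁ = 0.2395.

0.2395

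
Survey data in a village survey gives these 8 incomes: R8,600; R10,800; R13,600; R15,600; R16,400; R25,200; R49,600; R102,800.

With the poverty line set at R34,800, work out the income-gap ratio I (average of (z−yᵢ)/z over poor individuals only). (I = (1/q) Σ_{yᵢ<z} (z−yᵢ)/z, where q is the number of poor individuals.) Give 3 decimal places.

0.568

Below z: R8,600, R10,800, R13,600, R15,600, R16,400, R25,200 (q = 6 of N = 8).
Shortfall ratios (z−y)/z: 0.7529, 0.6897, 0.6092, 0.5517, 0.5287, 0.2759; sum = 3.408046.
The income-gap ratio divides by q (the poor only): 3.408046 / 6 = 0.568.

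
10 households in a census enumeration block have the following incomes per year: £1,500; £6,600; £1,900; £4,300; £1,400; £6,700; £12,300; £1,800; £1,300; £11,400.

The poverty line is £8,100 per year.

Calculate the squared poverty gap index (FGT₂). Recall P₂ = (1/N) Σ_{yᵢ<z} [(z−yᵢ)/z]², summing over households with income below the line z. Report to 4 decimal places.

0.3528

Poor units: £1,300, £1,400, £1,500, £1,800, £1,900, £4,300, £6,600, £6,700 (q = 8 of N = 10).
Normalized shortfalls: (8100−1300)/8100 = 0.8395; (8100−1400)/8100 = 0.8272; (8100−1500)/8100 = 0.8148; (8100−1800)/8100 = 0.7778; (8100−1900)/8100 = 0.7654; (8100−4300)/8100 = 0.4691; (8100−6600)/8100 = 0.1852; (8100−6700)/8100 = 0.1728.
Squared: 0.7048; 0.6842; 0.6639; 0.6049; 0.5859; 0.2201; 0.0343; 0.0299.
Sum = 3.527968; P₂ = 3.527968 / 10 = 0.3528.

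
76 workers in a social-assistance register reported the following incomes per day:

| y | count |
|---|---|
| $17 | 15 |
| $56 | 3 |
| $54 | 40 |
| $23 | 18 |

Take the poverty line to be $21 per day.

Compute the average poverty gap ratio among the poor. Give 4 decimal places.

Below z: 15×$17 (q = 15 of N = 76).
Shortfall ratios (z−y)/z: 0.1905 (×15); sum = 2.857143.
The income-gap ratio divides by q (the poor only): 2.857143 / 15 = 0.1905.

0.1905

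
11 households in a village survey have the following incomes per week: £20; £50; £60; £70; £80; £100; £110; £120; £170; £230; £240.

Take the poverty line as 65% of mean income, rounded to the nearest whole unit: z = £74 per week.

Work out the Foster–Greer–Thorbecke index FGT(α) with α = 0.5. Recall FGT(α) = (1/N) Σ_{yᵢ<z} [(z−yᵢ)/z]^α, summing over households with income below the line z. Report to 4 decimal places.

Below z: £20, £50, £60, £70 (q = 4 of N = 11).
Normalized shortfalls: (74−20)/74 = 0.7297; (74−50)/74 = 0.3243; (74−60)/74 = 0.1892; (74−70)/74 = 0.0541.
Raised to α = 0.5: 0.85424; 0.56949; 0.43496; 0.23250.
Sum = 2.091191; FGT(0.5) = 2.091191 / 11 = 0.1901.

0.1901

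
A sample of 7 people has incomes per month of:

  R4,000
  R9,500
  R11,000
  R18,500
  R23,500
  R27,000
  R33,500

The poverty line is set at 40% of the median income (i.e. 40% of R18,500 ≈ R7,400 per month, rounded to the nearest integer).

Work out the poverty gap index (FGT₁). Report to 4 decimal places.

0.0656

Below the line: R4,000 (q = 1 of N = 7).
Shortfall ratios: (7400−4000)/7400 = 0.4595.
Sum of shortfalls = 0.459459; P₁ averages over all N: 0.459459 / 7 = 0.0656.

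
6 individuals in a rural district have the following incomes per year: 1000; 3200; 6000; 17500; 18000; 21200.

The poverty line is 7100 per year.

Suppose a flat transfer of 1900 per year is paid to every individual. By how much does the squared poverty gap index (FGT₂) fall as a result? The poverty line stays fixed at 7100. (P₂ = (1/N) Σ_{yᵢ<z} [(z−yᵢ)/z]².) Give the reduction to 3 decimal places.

Before: below the line — 1000, 3200, 6000; squared poverty gap index (FGT₂) = 0.17731.
After the 1900 transfer: below the line — 2900, 5100; squared poverty gap index (FGT₂) = 0.07155.
Reduction = 0.17731 − 0.07155 = 0.106.

0.106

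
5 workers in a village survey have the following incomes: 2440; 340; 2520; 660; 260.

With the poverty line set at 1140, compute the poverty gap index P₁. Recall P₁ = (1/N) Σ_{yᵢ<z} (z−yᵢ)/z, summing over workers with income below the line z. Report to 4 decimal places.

Incomes under z: 260, 340, 660 (q = 3 of N = 5).
Shortfall ratios: (1140−260)/1140 = 0.7719; (1140−340)/1140 = 0.7018; (1140−660)/1140 = 0.4211.
Sum of shortfalls = 1.894737; P₁ averages over all N: 1.894737 / 5 = 0.3789.

0.3789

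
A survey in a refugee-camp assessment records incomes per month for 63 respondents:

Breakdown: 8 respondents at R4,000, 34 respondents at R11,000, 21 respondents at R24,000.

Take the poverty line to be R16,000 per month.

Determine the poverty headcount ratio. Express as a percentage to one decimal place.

42 of the 63 respondents have income below R16,000.
H = 42/63 = 66.7%.

66.7%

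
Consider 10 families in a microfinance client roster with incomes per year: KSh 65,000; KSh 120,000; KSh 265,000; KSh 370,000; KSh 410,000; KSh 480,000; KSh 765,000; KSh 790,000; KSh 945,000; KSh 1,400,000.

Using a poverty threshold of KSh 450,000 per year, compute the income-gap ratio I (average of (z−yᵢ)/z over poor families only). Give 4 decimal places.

0.4533

Below z: KSh 65,000, KSh 120,000, KSh 265,000, KSh 370,000, KSh 410,000 (q = 5 of N = 10).
Relative gaps: 0.8556, 0.7333, 0.4111, 0.1778, 0.0889; sum = 2.266667.
The income-gap ratio divides by q (the poor only): 2.266667 / 5 = 0.4533.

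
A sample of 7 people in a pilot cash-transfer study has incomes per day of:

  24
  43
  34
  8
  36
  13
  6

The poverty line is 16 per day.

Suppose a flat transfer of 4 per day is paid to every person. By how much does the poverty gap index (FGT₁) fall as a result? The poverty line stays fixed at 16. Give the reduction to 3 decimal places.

0.098

Before: below the line — 6, 8, 13; poverty gap index (FGT₁) = 0.18750.
After the 4 transfer: below the line — 10, 12; poverty gap index (FGT₁) = 0.08929.
Reduction = 0.18750 − 0.08929 = 0.098.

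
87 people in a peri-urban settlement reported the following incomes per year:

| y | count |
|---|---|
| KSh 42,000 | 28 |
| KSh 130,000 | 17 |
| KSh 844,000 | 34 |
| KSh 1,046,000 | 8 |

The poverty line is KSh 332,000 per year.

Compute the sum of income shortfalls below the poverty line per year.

KSh 11,554,000

Poor units: 28×KSh 42,000, 17×KSh 130,000 (q = 45 of N = 87).
Individual gaps: 28×(332000−42000) = 8120000; 17×(332000−130000) = 3434000.
Aggregate gap = KSh 11,554,000.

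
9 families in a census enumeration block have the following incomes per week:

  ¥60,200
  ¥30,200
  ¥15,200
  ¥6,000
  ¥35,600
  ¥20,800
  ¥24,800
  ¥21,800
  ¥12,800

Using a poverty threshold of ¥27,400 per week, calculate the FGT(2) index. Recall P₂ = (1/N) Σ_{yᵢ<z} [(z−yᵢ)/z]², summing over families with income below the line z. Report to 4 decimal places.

0.1334

Poor units: ¥6,000, ¥12,800, ¥15,200, ¥20,800, ¥21,800, ¥24,800 (q = 6 of N = 9).
Gap ratios (z−y)/z: (27400−6000)/27400 = 0.7810; (27400−12800)/27400 = 0.5328; (27400−15200)/27400 = 0.4453; (27400−20800)/27400 = 0.2409; (27400−21800)/27400 = 0.2044; (27400−24800)/27400 = 0.0949.
Squared: 0.6100; 0.2839; 0.1983; 0.0580; 0.0418; 0.0090.
Sum = 1.200970; P₂ = 1.200970 / 9 = 0.1334.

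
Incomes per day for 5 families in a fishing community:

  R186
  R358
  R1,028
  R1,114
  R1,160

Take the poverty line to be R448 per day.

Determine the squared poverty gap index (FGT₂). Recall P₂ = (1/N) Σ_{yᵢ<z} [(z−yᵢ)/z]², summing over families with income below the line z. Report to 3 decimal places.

Poor units: R186, R358 (q = 2 of N = 5).
Normalized shortfalls: (448−186)/448 = 0.5848; (448−358)/448 = 0.2009.
Squared: 0.3420; 0.0404.
Sum = 0.382374; P₂ = 0.382374 / 5 = 0.076.

0.076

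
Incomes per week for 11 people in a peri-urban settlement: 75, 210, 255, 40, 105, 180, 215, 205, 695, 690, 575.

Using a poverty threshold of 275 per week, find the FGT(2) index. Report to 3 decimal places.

0.176

Poor units: 40, 75, 105, 180, 205, 210, 215, 255 (q = 8 of N = 11).
Normalized shortfalls: (275−40)/275 = 0.8545; (275−75)/275 = 0.7273; (275−105)/275 = 0.6182; (275−180)/275 = 0.3455; (275−205)/275 = 0.2545; (275−210)/275 = 0.2364; (275−215)/275 = 0.2182; (275−255)/275 = 0.0727.
Squared: 0.7302; 0.5289; 0.3821; 0.1193; 0.0648; 0.0559; 0.0476; 0.0053.
Sum = 1.934215; P₂ = 1.934215 / 11 = 0.176.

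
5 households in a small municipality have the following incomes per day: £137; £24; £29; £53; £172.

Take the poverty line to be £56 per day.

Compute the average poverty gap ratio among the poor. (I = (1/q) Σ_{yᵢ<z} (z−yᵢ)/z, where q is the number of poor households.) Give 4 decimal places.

Below z: £24, £29, £53 (q = 3 of N = 5).
Relative gaps: 0.5714, 0.4821, 0.0536; sum = 1.107143.
The income-gap ratio divides by q (the poor only): 1.107143 / 3 = 0.3690.

0.3690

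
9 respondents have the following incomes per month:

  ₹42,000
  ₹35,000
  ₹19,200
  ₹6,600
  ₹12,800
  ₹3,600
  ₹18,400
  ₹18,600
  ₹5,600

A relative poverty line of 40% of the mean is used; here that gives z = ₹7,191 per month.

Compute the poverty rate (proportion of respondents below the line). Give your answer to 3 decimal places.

3 of the 9 respondents have income below ₹7,191.
H = 3/9 = 0.333.

0.333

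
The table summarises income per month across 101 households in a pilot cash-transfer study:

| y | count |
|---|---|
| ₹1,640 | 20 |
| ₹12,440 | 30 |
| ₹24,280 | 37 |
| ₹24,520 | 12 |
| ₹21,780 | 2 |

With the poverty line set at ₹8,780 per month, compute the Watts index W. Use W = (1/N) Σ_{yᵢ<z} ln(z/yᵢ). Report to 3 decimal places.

Poor units: 20×₹1,640 (q = 20 of N = 101).
ln(z/y) terms: ln(8780/1640) = 1.6778 (×20).
W = 33.555603 / 101 = 0.332.

0.332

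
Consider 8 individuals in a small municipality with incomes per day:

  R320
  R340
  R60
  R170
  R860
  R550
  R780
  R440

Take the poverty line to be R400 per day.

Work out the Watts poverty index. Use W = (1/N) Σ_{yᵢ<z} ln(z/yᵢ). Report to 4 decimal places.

Below the line: R60, R170, R320, R340 (q = 4 of N = 8).
ln(z/y) terms: ln(400/60) = 1.8971; ln(400/170) = 0.8557; ln(400/320) = 0.2231; ln(400/340) = 0.1625.
W = 3.138449 / 8 = 0.3923.

0.3923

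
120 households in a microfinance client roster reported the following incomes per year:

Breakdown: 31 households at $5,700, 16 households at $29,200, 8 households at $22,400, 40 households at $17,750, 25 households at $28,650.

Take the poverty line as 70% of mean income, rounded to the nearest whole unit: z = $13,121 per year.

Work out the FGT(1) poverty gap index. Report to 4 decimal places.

Below z: 31×$5,700 (q = 31 of N = 120).
Relative gaps: (13121−5700)/13121 = 0.5656 (×31).
Sum of shortfalls = 17.533039; P₁ averages over all N: 17.533039 / 120 = 0.1461.

0.1461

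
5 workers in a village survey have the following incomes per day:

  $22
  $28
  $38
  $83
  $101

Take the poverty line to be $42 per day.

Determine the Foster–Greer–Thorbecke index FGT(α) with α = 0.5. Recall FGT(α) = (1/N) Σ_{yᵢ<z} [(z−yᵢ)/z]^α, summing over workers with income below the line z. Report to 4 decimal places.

Incomes under z: $22, $28, $38 (q = 3 of N = 5).
Gap ratios (z−y)/z: (42−22)/42 = 0.4762; (42−28)/42 = 0.3333; (42−38)/42 = 0.0952.
Raised to α = 0.5: 0.69007; 0.57735; 0.30861.
Sum = 1.576023; FGT(0.5) = 1.576023 / 5 = 0.3152.

0.3152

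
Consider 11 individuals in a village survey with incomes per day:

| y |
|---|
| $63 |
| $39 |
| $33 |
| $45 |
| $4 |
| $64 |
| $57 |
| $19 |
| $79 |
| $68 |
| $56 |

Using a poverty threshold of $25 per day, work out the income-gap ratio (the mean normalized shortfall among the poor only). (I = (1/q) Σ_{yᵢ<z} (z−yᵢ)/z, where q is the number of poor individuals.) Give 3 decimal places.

0.540

Poor units: $4, $19 (q = 2 of N = 11).
Relative gaps: 0.8400, 0.2400; sum = 1.080000.
The income-gap ratio divides by q (the poor only): 1.080000 / 2 = 0.540.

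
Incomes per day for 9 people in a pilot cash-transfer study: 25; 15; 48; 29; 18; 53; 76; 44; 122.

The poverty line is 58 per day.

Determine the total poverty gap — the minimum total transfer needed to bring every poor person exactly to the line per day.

Below the line: 15, 18, 25, 29, 44, 48, 53 (q = 7 of N = 9).
Individual gaps: 58−15 = 43; 58−18 = 40; 58−25 = 33; 58−29 = 29; 58−44 = 14; 58−48 = 10; 58−53 = 5.
Aggregate gap = 174.

174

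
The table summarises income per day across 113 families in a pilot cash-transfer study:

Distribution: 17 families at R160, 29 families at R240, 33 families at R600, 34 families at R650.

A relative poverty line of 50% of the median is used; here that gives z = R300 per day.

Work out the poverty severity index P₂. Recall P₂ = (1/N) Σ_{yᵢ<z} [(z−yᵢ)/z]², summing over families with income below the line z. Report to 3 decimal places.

0.043

Poor units: 17×R160, 29×R240 (q = 46 of N = 113).
Gap ratios (z−y)/z: (300−160)/300 = 0.4667 (×17); (300−240)/300 = 0.2000 (×29).
Squared: 0.2178 (×17); 0.0400 (×29).
Sum = 4.862222; P₂ = 4.862222 / 113 = 0.043.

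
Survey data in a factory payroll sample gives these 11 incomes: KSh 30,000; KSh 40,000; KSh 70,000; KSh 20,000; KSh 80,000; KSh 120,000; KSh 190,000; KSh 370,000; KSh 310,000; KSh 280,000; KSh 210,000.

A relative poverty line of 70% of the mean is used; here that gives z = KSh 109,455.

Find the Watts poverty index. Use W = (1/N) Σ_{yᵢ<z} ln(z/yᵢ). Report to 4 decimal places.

Incomes under z: KSh 20,000, KSh 30,000, KSh 40,000, KSh 70,000, KSh 80,000 (q = 5 of N = 11).
Log shortfalls: ln(109455/20000) = 1.6998; ln(109455/30000) = 1.2943; ln(109455/40000) = 1.0066; ln(109455/70000) = 0.4470; ln(109455/80000) = 0.3135.
W = 4.761237 / 11 = 0.4328.

0.4328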